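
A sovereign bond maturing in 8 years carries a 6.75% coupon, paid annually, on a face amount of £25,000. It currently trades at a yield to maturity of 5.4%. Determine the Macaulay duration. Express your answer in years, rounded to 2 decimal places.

6.51 years

Periodic yield y = 0.054. Discount each cash flow and weight by its year:
  t   CF        PV=CF/(1+0.054)^t    t·PV
  1     1,687.50     1,601.0436     1,601.0436
  2     1,687.50     1,519.0167     3,038.0335
  3     1,687.50     1,441.1924     4,323.5771
  4     1,687.50     1,367.3552     5,469.4207
  5     1,687.50     1,297.3009     6,486.5046
  6     1,687.50     1,230.8358     7,385.0147
  7     1,687.50     1,167.7759     8,174.4312
  8    26,687.50    17,521.9729   140,175.7835
  Σ                 27,146.4935   176,653.8090
Price P = Σ PV = 27,146.4935.
Macaulay duration = Σ(t·PV) / P = 176,653.8090 / 27,146.4935 = 6.50743 years.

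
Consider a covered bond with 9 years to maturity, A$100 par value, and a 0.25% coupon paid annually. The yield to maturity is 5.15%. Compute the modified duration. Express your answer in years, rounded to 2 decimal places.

8.45 years

Periodic yield y = 0.0515. First find Macaulay duration:
  t   CF        PV=CF/(1+0.0515)^t    t·PV
  1         0.25         0.2378         0.2378
  2         0.25         0.2261         0.4522
  3         0.25         0.2150         0.6451
  4         0.25         0.2045         0.8180
  5         0.25         0.1945         0.9724
  6         0.25         0.1850         1.1098
  7         0.25         0.1759         1.2313
  8         0.25         0.1673         1.3383
  9       100.25        63.7971       574.1738
  Σ                     65.4031       580.9788
P = 65.4031; Macaulay duration = 580.9788 / 65.4031 = 8.88304 years.
Modified duration = D_Mac / (1 + y) = 8.88304 / 1.0515 = 8.44797 years.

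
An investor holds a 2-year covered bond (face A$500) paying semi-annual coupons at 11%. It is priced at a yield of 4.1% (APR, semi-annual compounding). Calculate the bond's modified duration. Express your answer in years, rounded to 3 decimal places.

Periodic yield y = 0.0205. First find Macaulay duration:
  t   CF        PV=CF/(1+0.0205)^t    t·PV
  1        27.50        26.9476        26.9476
  2        27.50        26.4062        52.8125
  3        27.50        25.8758        77.6274
  4       527.50       486.3741     1,945.4963
  Σ                    565.6037     2,102.8838
P = 565.6037; Macaulay duration = 2,102.8838 / 565.6037 = 3.71795 half-year periods = 1.85897 years.
Modified duration = D_Mac / (1 + y) = 1.85897 / 1.0205 = 1.82163 years.

1.822 years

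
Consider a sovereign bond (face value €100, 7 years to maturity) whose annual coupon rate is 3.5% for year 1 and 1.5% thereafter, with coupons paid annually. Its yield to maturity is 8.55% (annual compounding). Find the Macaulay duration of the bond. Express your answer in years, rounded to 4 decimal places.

Periodic yield y = 0.0855. Discount each cash flow and weight by its year:
  t   CF        PV=CF/(1+0.0855)^t    t·PV
  1         3.50         3.2243         3.2243
  2         1.50         1.2730         2.5460
  3         1.50         1.1727         3.5182
  4         1.50         1.0804         4.3215
  5         1.50         0.9953         4.9764
  6         1.50         0.9169         5.5013
  7       101.50        57.1554       400.0878
  Σ                     65.8180       424.1755
Price P = Σ PV = 65.8180.
Macaulay duration = Σ(t·PV) / P = 424.1755 / 65.8180 = 6.44467 years.

6.4447 years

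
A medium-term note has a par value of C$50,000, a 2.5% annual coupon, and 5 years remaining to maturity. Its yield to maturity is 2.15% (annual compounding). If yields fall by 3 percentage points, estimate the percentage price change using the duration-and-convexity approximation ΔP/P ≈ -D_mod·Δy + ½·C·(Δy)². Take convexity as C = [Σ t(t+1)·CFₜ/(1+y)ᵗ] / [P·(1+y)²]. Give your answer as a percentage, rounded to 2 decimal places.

+15.20%

With y = 0.0215:
  t   CF        PV=CF/(1+0.0215)^t    t·PV        t(t+1)·PV
  1     1,250.00     1,223.6907     1,223.6907       2,447.3813
  2     1,250.00     1,197.9350     2,395.8701       7,187.6103
  3     1,250.00     1,172.7215     3,518.1646      14,072.6584
  4     1,250.00     1,148.0387     4,592.1548      22,960.7740
  5    51,250.00    46,078.8906   230,394.4532   1,382,366.7195
  Σ                 50,821.2766   242,124.3334   1,429,035.1435
P = 50,821.2766; D_Mac = 4.76423 yrs; D_mod = 4.66396 yrs; C = 26.94763.
Duration effect: -4.66396 × (-0.03) = +0.139919
Convexity effect: 0.5 × 26.94763 × (-0.03)² = +0.0121264
ΔP/P ≈ +0.139919 + 0.0121264 = +0.152045 = +15.2045%.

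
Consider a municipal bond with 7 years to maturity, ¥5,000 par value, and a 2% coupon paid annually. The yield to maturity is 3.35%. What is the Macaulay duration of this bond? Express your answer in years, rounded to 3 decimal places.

6.580 years

Periodic yield y = 0.0335. Discount each cash flow and weight by its year:
  t   CF        PV=CF/(1+0.0335)^t    t·PV
  1       100.00        96.7586        96.7586
  2       100.00        93.6222       187.2445
  3       100.00        90.5876       271.7627
  4       100.00        87.6512       350.6050
  5       100.00        84.8101       424.0505
  6       100.00        82.0611       492.3664
  7     5,100.00     4,049.4572    28,346.2002
  Σ                  4,584.9480    30,168.9877
Price P = Σ PV = 4,584.9480.
Macaulay duration = Σ(t·PV) / P = 30,168.9877 / 4,584.9480 = 6.58001 years.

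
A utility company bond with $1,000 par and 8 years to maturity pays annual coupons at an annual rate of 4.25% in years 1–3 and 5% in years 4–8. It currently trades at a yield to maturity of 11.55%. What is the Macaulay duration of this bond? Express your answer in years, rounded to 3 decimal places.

6.594 years

Periodic yield y = 0.1155. Discount each cash flow and weight by its year:
  t   CF        PV=CF/(1+0.1155)^t    t·PV
  1        42.50        38.0995        38.0995
  2        42.50        34.1546        68.3093
  3        42.50        30.6182        91.8547
  4        50.00        32.2918       129.1670
  5        50.00        28.9482       144.7412
  6        50.00        25.9509       155.7054
  7        50.00        23.2639       162.8475
  8     1,050.00       437.9582     3,503.6659
  Σ                    651.2855     4,294.3906
Price P = Σ PV = 651.2855.
Macaulay duration = Σ(t·PV) / P = 4,294.3906 / 651.2855 = 6.59371 years.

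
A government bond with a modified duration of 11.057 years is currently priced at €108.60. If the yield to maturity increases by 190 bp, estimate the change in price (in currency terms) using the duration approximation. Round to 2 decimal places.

-€22.82

Duration approximation: ΔP/P ≈ -D_mod · Δy = -11.057 × (+0.019) = -0.210083.
ΔP ≈ 108.60 × (-0.210083) = -22.8150138.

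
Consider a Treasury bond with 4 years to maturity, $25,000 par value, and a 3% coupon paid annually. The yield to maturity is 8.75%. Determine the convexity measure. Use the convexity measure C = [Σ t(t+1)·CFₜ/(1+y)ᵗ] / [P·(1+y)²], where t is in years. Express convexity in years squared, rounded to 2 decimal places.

With y = 0.0875:
  t   CF        PV=CF/(1+0.0875)^t    t·PV        t(t+1)·PV
  1       750.00       689.6552       689.6552       1,379.3103
  2       750.00       634.1657     1,268.3314       3,804.9941
  3       750.00       583.1409     1,749.4226       6,997.6902
  4    25,750.00    18,410.2706    73,641.0822     368,205.4111
  Σ                 20,317.2323    77,348.4913     380,387.4057
P = 20,317.2323.
Convexity = Σ t(t+1)·PV / [P·(1+y)²] = 380,387.4057 / (20,317.2323 × 1.182656) = 15.83081.

15.83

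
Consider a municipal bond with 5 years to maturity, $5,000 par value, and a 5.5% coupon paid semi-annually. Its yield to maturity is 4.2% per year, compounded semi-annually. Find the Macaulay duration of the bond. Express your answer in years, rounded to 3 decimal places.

Periodic yield y = 0.021. Discount each cash flow and weight by its period:
  t   CF        PV=CF/(1+0.021)^t    t·PV
  1       137.50       134.6719       134.6719
  2       137.50       131.9019       263.8039
  3       137.50       129.1890       387.5669
  4       137.50       126.5318       506.1273
  5       137.50       123.9293       619.6465
  6       137.50       121.3803       728.2819
  7       137.50       118.8838       832.1863
  8       137.50       116.4385       931.5083
  9       137.50       114.0436     1,026.3926
  10    5,137.50     4,173.4423    41,734.4230
  Σ                  5,290.4125    47,164.6086
Price P = Σ PV = 5,290.4125.
Macaulay duration = Σ(t·PV) / P = 47,164.6086 / 5,290.4125 = 8.91511 half-year periods.
In years: 8.91511 / 2 = 4.45755 years.

4.458 years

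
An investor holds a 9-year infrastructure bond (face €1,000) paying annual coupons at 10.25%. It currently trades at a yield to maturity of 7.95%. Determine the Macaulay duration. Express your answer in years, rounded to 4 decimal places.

Periodic yield y = 0.0795. Discount each cash flow and weight by its year:
  t   CF        PV=CF/(1+0.0795)^t    t·PV
  1       102.50        94.9514        94.9514
  2       102.50        87.9587       175.9173
  3       102.50        81.4809       244.4428
  4       102.50        75.4802       301.9210
  5       102.50        69.9215       349.6074
  6       102.50        64.7721       388.6326
  7       102.50        60.0019       420.0136
  8       102.50        55.5831       444.6647
  9     1,102.50       553.8278     4,984.4505
  Σ                  1,143.9776     7,404.6013
Price P = Σ PV = 1,143.9776.
Macaulay duration = Σ(t·PV) / P = 7,404.6013 / 1,143.9776 = 6.47268 years.

6.4727 years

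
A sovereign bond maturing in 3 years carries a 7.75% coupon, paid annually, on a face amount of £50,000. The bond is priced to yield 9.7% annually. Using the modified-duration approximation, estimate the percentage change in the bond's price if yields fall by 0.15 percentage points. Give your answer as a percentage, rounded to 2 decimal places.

Periodic yield y = 0.097. Modified duration first:
  t   CF        PV=CF/(1+0.097)^t    t·PV
  1     3,875.00     3,532.3610     3,532.3610
  2     3,875.00     3,220.0191     6,440.0383
  3    53,875.00    40,810.0757   122,430.2271
  Σ                 47,562.4558   132,402.6264
P = 47,562.4558; D_Mac = 2.78376 yrs; D_mod = 2.78376/(1+0.097) = 2.53761 yrs.
ΔP/P ≈ -D_mod · Δy = -2.53761 × (-0.0015) = +0.003806 = +0.3806%.

+0.38%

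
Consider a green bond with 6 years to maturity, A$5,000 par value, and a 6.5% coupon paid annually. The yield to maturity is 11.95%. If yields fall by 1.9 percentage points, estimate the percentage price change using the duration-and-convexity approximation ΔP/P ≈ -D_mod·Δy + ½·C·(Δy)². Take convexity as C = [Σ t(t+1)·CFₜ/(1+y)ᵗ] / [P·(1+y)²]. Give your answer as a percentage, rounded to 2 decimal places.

With y = 0.1195:
  t   CF        PV=CF/(1+0.1195)^t    t·PV        t(t+1)·PV
  1       325.00       290.3082       290.3082         580.6163
  2       325.00       259.3195       518.6390       1,555.9170
  3       325.00       231.6387       694.9160       2,779.6641
  4       325.00       206.9126       827.6505       4,138.2523
  5       325.00       184.8259       924.1296       5,544.7775
  6     5,325.00     2,705.0483    16,230.2898     113,612.0287
  Σ                  3,878.0532    19,485.9330     128,211.2560
P = 3,878.0532; D_Mac = 5.02467 yrs; D_mod = 4.48832 yrs; C = 26.37936.
Duration effect: -4.48832 × (-0.019) = +0.085278
Convexity effect: 0.5 × 26.37936 × (-0.019)² = +0.0047615
ΔP/P ≈ +0.085278 + 0.0047615 = +0.090039 = +9.0039%.

+9.00%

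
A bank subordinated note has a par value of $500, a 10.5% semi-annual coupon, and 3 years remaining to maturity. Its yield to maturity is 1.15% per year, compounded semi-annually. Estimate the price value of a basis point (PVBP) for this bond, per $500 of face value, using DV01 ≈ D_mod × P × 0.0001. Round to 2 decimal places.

$0.17

Periodic yield y = 0.00575.
  t   CF        PV=CF/(1+0.00575)^t    t·PV
  1        26.25        26.0999        26.0999
  2        26.25        25.9507        51.9014
  3        26.25        25.8023        77.4070
  4        26.25        25.6548       102.6193
  5        26.25        25.5082       127.5408
  6       526.25       508.4542     3,050.7254
  Σ                    637.4702     3,436.2938
P = 637.4702; D_Mac = 5.39052 half-year periods = 2.69526 yrs; D_mod = 2.67985 yrs.
DV01 ≈ 2.67985 × 637.4702 × 0.0001 = 0.170832.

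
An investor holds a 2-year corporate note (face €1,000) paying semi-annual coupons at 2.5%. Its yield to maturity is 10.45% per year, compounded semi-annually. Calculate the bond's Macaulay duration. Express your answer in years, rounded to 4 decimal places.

Periodic yield y = 0.05225. Discount each cash flow and weight by its period:
  t   CF        PV=CF/(1+0.05225)^t    t·PV
  1        12.50        11.8793        11.8793
  2        12.50        11.2894        22.5789
  3        12.50        10.7289        32.1866
  4     1,012.50       825.8845     3,303.5378
  Σ                    859.7821     3,370.1826
Price P = Σ PV = 859.7821.
Macaulay duration = Σ(t·PV) / P = 3,370.1826 / 859.7821 = 3.91981 half-year periods.
In years: 3.91981 / 2 = 1.95991 years.

1.9599 years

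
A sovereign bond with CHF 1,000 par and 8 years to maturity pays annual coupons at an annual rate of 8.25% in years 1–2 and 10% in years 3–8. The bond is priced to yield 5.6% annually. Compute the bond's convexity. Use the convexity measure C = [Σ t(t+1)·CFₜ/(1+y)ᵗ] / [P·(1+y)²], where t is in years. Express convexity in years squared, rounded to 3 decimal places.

45.784

With y = 0.056:
  t   CF        PV=CF/(1+0.056)^t    t·PV        t(t+1)·PV
  1        82.50        78.1250        78.1250         156.2500
  2        82.50        73.9820       147.9640         443.8920
  3       100.00        84.9197       254.7590       1,019.0359
  4       100.00        80.4163       321.6654       1,608.3269
  5       100.00        76.1518       380.7592       2,284.5552
  6       100.00        72.1135       432.6809       3,028.7664
  7       100.00        68.2893       478.0250       3,824.2000
  8     1,100.00       711.3467     5,690.7738      51,216.9646
  Σ                  1,245.3444     7,784.7523      63,581.9911
P = 1,245.3444.
Convexity = Σ t(t+1)·PV / [P·(1+y)²] = 63,581.9911 / (1,245.3444 × 1.115136) = 45.78433.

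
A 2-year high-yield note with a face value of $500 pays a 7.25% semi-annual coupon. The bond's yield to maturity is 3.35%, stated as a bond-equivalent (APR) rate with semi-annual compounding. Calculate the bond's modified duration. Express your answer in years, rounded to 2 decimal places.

1.87 years

Periodic yield y = 0.01675. First find Macaulay duration:
  t   CF        PV=CF/(1+0.01675)^t    t·PV
  1       18.125        17.8264        17.8264
  2       18.125        17.5327        35.0655
  3       18.125        17.2439        51.7317
  4      518.125       484.8170     1,939.2679
  Σ                    537.4200     2,043.8915
P = 537.4200; Macaulay duration = 2,043.8915 / 537.4200 = 3.80315 half-year periods = 1.90158 years.
Modified duration = D_Mac / (1 + y) = 1.90158 / 1.01675 = 1.87025 years.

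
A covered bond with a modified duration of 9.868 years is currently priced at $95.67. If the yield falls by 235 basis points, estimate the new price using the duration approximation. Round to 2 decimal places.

Duration approximation: ΔP/P ≈ -D_mod · Δy = -9.868 × (-0.0235) = +0.231898.
New price ≈ 95.67 × (1 + 0.231898) = 117.85568166.

$117.86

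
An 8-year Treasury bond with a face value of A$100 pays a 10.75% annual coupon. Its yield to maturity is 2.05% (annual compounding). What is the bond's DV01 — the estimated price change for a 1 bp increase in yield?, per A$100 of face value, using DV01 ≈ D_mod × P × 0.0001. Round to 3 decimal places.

A$0.100

Periodic yield y = 0.0205.
  t   CF        PV=CF/(1+0.0205)^t    t·PV
  1        10.75        10.5341        10.5341
  2        10.75        10.3224        20.6449
  3        10.75        10.1151        30.3452
  4        10.75         9.9119        39.6476
  5        10.75         9.7128        48.5639
  6        10.75         9.5177        57.1060
  7        10.75         9.3265        65.2853
  8       110.75        94.1542       753.2335
  Σ                    163.5946     1,025.3605
P = 163.5946; D_Mac = 6.26769 yrs; D_mod = 6.14179 yrs.
DV01 ≈ 6.14179 × 163.5946 × 0.0001 = 0.100476.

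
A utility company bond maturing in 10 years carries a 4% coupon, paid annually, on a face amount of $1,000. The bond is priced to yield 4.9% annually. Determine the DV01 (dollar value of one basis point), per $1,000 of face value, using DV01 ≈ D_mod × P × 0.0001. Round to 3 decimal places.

$0.742

Periodic yield y = 0.049.
  t   CF        PV=CF/(1+0.049)^t    t·PV
  1        40.00        38.1316        38.1316
  2        40.00        36.3504        72.7008
  3        40.00        34.6524       103.9572
  4        40.00        33.0338       132.1350
  5        40.00        31.4907       157.4536
  6        40.00        30.0197       180.1185
  7        40.00        28.6175       200.3224
  8        40.00        27.2807       218.2459
  9        40.00        26.0064       234.0578
  10    1,040.00       644.5824     6,445.8242
  Σ                    930.1657     7,782.9470
P = 930.1657; D_Mac = 8.36727 yrs; D_mod = 7.97643 yrs.
DV01 ≈ 7.97643 × 930.1657 × 0.0001 = 0.741940.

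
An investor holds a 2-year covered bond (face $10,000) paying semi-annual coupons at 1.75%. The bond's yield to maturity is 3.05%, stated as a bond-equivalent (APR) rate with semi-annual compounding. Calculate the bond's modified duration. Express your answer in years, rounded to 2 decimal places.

Periodic yield y = 0.01525. First find Macaulay duration:
  t   CF        PV=CF/(1+0.01525)^t    t·PV
  1        87.50        86.1857        86.1857
  2        87.50        84.8911       169.7822
  3        87.50        83.6159       250.8478
  4    10,087.50     9,494.9254    37,979.7014
  Σ                  9,749.6180    38,486.5171
P = 9,749.6180; Macaulay duration = 38,486.5171 / 9,749.6180 = 3.94749 half-year periods = 1.97374 years.
Modified duration = D_Mac / (1 + y) = 1.97374 / 1.01525 = 1.94410 years.

1.94 years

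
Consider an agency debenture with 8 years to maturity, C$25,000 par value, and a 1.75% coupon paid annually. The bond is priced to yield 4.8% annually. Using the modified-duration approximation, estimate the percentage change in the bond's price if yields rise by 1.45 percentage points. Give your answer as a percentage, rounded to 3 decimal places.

Periodic yield y = 0.048. Modified duration first:
  t   CF        PV=CF/(1+0.048)^t    t·PV
  1       437.50       417.4618       417.4618
  2       437.50       398.3414       796.6829
  3       437.50       380.0968     1,140.2904
  4       437.50       362.6878     1,450.7511
  5       437.50       346.0761     1,730.3806
  6       437.50       330.2253     1,981.3519
  7       437.50       315.1005     2,205.7034
  8    25,437.50    17,481.7202   139,853.7617
  Σ                 20,031.7100   149,576.3839
P = 20,031.7100; D_Mac = 7.46698 yrs; D_mod = 7.46698/(1+0.048) = 7.12498 yrs.
ΔP/P ≈ -D_mod · Δy = -7.12498 × (+0.0145) = -0.103312 = -10.3312%.

-10.331%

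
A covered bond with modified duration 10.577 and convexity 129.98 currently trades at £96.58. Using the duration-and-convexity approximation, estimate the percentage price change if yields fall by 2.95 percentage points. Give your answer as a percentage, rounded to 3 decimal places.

+36.858%

Duration effect: -D_mod·Δy = -10.577 × (-0.0295) = +0.3120215
Convexity effect: ½·C·(Δy)² = 0.5 × 129.98 × (-0.0295)² = +0.0565575475
ΔP/P ≈ +0.3120215 + 0.0565575475 = +0.3685790475
= +36.85790475%.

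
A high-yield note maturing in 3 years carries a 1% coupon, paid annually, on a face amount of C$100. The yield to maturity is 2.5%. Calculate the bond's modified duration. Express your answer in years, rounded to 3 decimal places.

Periodic yield y = 0.025. First find Macaulay duration:
  t   CF        PV=CF/(1+0.025)^t    t·PV
  1         1.00         0.9756         0.9756
  2         1.00         0.9518         1.9036
  3       101.00        93.7885       281.3656
  Σ                     95.7160       284.2449
P = 95.7160; Macaulay duration = 284.2449 / 95.7160 = 2.96967 years.
Modified duration = D_Mac / (1 + y) = 2.96967 / 1.025 = 2.89724 years.

2.897 years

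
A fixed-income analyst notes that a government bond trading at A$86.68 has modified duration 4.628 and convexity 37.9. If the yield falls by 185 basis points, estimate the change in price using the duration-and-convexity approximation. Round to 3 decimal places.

Duration effect: -D_mod·Δy = -4.628 × (-0.0185) = +0.085618
Convexity effect: ½·C·(Δy)² = 0.5 × 37.9 × (-0.0185)² = +0.0064856375
ΔP/P ≈ +0.085618 + 0.0064856375 = +0.0921036375
ΔP ≈ 86.68 × (+0.0921036375) = +7.9835432985.

+A$7.984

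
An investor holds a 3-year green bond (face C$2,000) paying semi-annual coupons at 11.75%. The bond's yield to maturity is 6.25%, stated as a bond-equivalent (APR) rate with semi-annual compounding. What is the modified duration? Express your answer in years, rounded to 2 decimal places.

2.56 years

Periodic yield y = 0.03125. First find Macaulay duration:
  t   CF        PV=CF/(1+0.03125)^t    t·PV
  1       117.50       113.9394       113.9394
  2       117.50       110.4867       220.9734
  3       117.50       107.1386       321.4158
  4       117.50       103.8920       415.5679
  5       117.50       100.7437       503.7187
  6     2,117.50     1,760.5147    10,563.0881
  Σ                  2,296.7151    12,138.7032
P = 2,296.7151; Macaulay duration = 12,138.7032 / 2,296.7151 = 5.28525 half-year periods = 2.64262 years.
Modified duration = D_Mac / (1 + y) = 2.64262 / 1.03125 = 2.56254 years.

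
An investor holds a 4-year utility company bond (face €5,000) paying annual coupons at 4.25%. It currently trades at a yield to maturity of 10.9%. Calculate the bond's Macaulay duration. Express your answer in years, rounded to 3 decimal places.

3.729 years

Periodic yield y = 0.109. Discount each cash flow and weight by its year:
  t   CF        PV=CF/(1+0.109)^t    t·PV
  1       212.50       191.6141       191.6141
  2       212.50       172.7809       345.5619
  3       212.50       155.7989       467.3966
  4     5,212.50     3,446.0366    13,784.1463
  Σ                  3,966.2305    14,788.7189
Price P = Σ PV = 3,966.2305.
Macaulay duration = Σ(t·PV) / P = 14,788.7189 / 3,966.2305 = 3.72866 years.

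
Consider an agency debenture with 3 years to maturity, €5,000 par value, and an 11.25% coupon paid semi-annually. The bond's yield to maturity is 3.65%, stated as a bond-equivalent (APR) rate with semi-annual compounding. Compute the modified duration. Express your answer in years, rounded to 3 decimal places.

Periodic yield y = 0.01825. First find Macaulay duration:
  t   CF        PV=CF/(1+0.01825)^t    t·PV
  1       281.25       276.2092       276.2092
  2       281.25       271.2587       542.5174
  3       281.25       266.3970       799.1909
  4       281.25       261.6224     1,046.4894
  5       281.25       256.9333     1,284.6666
  6     5,281.25     4,738.1654    28,428.9922
  Σ                  6,070.5859    32,378.0657
P = 6,070.5859; Macaulay duration = 32,378.0657 / 6,070.5859 = 5.33360 half-year periods = 2.66680 years.
Modified duration = D_Mac / (1 + y) = 2.66680 / 1.01825 = 2.61900 years.

2.619 years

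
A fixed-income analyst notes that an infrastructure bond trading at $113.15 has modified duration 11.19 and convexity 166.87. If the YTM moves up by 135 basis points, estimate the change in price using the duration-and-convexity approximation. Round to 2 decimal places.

-$15.37

Duration effect: -D_mod·Δy = -11.19 × (+0.0135) = -0.151065
Convexity effect: ½·C·(Δy)² = 0.5 × 166.87 × (0.0135)² = +0.01520602875
ΔP/P ≈ -0.151065 + 0.01520602875 = -0.13585897125
ΔP ≈ 113.15 × (-0.13585897125) = -15.3724425969375.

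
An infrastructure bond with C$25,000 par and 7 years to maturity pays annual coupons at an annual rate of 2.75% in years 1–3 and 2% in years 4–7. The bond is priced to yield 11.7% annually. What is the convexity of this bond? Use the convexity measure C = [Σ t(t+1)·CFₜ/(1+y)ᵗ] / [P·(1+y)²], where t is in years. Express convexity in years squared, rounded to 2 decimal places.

With y = 0.117:
  t   CF        PV=CF/(1+0.117)^t    t·PV        t(t+1)·PV
  1       687.50       615.4879       615.4879       1,230.9758
  2       687.50       551.0187     1,102.0374       3,306.1123
  3       687.50       493.3023     1,479.9070       5,919.6282
  4       500.00       321.1865     1,284.7461       6,423.7304
  5       500.00       287.5439     1,437.7194       8,626.3166
  6       500.00       257.4251     1,544.5509      10,811.8561
  7    25,500.00    11,753.5205    82,274.6434     658,197.1472
  Σ                 14,279.4850    89,739.0922     694,515.7667
P = 14,279.4850.
Convexity = Σ t(t+1)·PV / [P·(1+y)²] = 694,515.7667 / (14,279.4850 × 1.247689) = 38.98192.

38.98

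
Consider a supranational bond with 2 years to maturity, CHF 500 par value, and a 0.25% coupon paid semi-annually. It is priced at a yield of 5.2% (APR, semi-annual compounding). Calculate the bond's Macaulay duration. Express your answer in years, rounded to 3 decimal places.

Periodic yield y = 0.026. Discount each cash flow and weight by its period:
  t   CF        PV=CF/(1+0.026)^t    t·PV
  1        0.625         0.6092         0.6092
  2        0.625         0.5937         1.1874
  3        0.625         0.5787         1.7360
  4      500.625       451.7759     1,807.1037
  Σ                    453.5575     1,810.6364
Price P = Σ PV = 453.5575.
Macaulay duration = Σ(t·PV) / P = 1,810.6364 / 453.5575 = 3.99208 half-year periods.
In years: 3.99208 / 2 = 1.99604 years.

1.996 years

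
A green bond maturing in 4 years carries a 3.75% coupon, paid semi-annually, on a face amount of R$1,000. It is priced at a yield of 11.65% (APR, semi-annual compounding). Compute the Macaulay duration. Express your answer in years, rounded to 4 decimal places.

Periodic yield y = 0.05825. Discount each cash flow and weight by its period:
  t   CF        PV=CF/(1+0.05825)^t    t·PV
  1        18.75        17.7179        17.7179
  2        18.75        16.7427        33.4853
  3        18.75        15.8211        47.4633
  4        18.75        14.9502        59.8010
  5        18.75        14.1273        70.6366
  6        18.75        13.3497        80.0982
  7        18.75        12.6149        88.3042
  8     1,018.75       647.6814     5,181.4510
  Σ                    753.0052     5,578.9575
Price P = Σ PV = 753.0052.
Macaulay duration = Σ(t·PV) / P = 5,578.9575 / 753.0052 = 7.40892 half-year periods.
In years: 7.40892 / 2 = 3.70446 years.

3.7045 years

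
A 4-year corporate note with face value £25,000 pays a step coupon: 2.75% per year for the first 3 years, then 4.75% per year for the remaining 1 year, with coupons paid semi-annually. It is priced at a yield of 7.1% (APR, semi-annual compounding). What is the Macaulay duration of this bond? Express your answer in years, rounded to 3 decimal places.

Periodic yield y = 0.0355. Discount each cash flow and weight by its period:
  t   CF        PV=CF/(1+0.0355)^t    t·PV
  1       343.75       331.9652       331.9652
  2       343.75       320.5845       641.1690
  3       343.75       309.5939       928.7817
  4       343.75       298.9801     1,195.9204
  5       343.75       288.7302     1,443.6509
  6       343.75       278.8317     1,672.9900
  7       593.75       465.1070     3,255.7492
  8    25,593.75    19,361.2368   154,889.8947
  Σ                 21,655.0294   164,360.1212
Price P = Σ PV = 21,655.0294.
Macaulay duration = Σ(t·PV) / P = 164,360.1212 / 21,655.0294 = 7.58993 half-year periods.
In years: 7.58993 / 2 = 3.79496 years.

3.795 years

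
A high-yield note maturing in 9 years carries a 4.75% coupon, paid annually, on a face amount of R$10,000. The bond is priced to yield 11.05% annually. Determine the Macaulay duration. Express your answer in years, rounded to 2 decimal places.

7.11 years

Periodic yield y = 0.1105. Discount each cash flow and weight by its year:
  t   CF        PV=CF/(1+0.1105)^t    t·PV
  1       475.00       427.7353       427.7353
  2       475.00       385.1736       770.3471
  3       475.00       346.8470     1,040.5409
  4       475.00       312.3341     1,249.3363
  5       475.00       281.2554     1,406.2768
  6       475.00       253.2691     1,519.6147
  7       475.00       228.0676     1,596.4735
  8       475.00       205.3738     1,642.9907
  9    10,475.00     4,078.3732    36,705.3589
  Σ                  6,518.4290    46,358.6741
Price P = Σ PV = 6,518.4290.
Macaulay duration = Σ(t·PV) / P = 46,358.6741 / 6,518.4290 = 7.11194 years.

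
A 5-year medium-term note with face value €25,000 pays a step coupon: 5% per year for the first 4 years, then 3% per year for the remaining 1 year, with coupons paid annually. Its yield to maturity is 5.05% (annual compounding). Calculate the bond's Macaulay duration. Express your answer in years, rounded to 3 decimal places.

Periodic yield y = 0.0505. Discount each cash flow and weight by its year:
  t   CF        PV=CF/(1+0.0505)^t    t·PV
  1     1,250.00     1,189.9096     1,189.9096
  2     1,250.00     1,132.7078     2,265.4156
  3     1,250.00     1,078.2559     3,234.7677
  4     1,250.00     1,026.4216     4,105.6864
  5    25,750.00    20,127.8297   100,639.1486
  Σ                 24,555.1246   111,434.9279
Price P = Σ PV = 24,555.1246.
Macaulay duration = Σ(t·PV) / P = 111,434.9279 / 24,555.1246 = 4.53815 years.

4.538 years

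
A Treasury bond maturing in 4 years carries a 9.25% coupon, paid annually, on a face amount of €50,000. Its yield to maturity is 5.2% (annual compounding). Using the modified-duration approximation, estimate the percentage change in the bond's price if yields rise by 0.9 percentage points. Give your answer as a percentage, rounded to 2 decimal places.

Periodic yield y = 0.052. Modified duration first:
  t   CF        PV=CF/(1+0.052)^t    t·PV
  1     4,625.00     4,396.3878     4,396.3878
  2     4,625.00     4,179.0759     8,358.1518
  3     4,625.00     3,972.5056    11,917.5168
  4    54,625.00    44,599.3460   178,397.3842
  Σ                 57,147.3154   203,069.4406
P = 57,147.3154; D_Mac = 3.55344 yrs; D_mod = 3.55344/(1+0.052) = 3.37779 yrs.
ΔP/P ≈ -D_mod · Δy = -3.37779 × (+0.009) = -0.030400 = -3.0400%.

-3.04%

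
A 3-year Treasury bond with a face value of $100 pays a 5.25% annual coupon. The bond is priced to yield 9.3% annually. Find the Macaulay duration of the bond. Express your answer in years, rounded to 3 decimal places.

2.844 years

Periodic yield y = 0.093. Discount each cash flow and weight by its year:
  t   CF        PV=CF/(1+0.093)^t    t·PV
  1         5.25         4.8033         4.8033
  2         5.25         4.3946         8.7892
  3       105.25        80.6049       241.8148
  Σ                     89.8028       255.4073
Price P = Σ PV = 89.8028.
Macaulay duration = Σ(t·PV) / P = 255.4073 / 89.8028 = 2.84409 years.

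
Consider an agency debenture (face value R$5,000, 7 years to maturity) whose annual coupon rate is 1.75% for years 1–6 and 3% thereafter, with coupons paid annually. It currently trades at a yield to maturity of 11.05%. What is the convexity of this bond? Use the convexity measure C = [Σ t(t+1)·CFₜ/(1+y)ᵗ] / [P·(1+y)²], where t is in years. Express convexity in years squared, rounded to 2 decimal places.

41.22

With y = 0.1105:
  t   CF        PV=CF/(1+0.1105)^t    t·PV        t(t+1)·PV
  1        87.50        78.7933        78.7933         157.5867
  2        87.50        70.9530       141.9061         425.7182
  3        87.50        63.8929       191.6786         766.7144
  4        87.50        57.5352       230.1409       1,150.7045
  5        87.50        51.8102       259.0510       1,554.3059
  6        87.50        46.6548       279.9290       1,959.5032
  7     5,150.00     2,472.7334    17,309.1336     138,473.0684
  Σ                  2,842.3728    18,490.6324     144,487.6012
P = 2,842.3728.
Convexity = Σ t(t+1)·PV / [P·(1+y)²] = 144,487.6012 / (2,842.3728 × 1.233210) = 41.22042.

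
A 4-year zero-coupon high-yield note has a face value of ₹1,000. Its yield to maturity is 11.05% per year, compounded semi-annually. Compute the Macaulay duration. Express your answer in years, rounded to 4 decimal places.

A zero-coupon bond has a single cash flow at maturity, so its Macaulay duration equals its maturity: 4 years.
(Equivalently: 8 semi-annual periods ÷ 2 = 4 years.)

4.0000 years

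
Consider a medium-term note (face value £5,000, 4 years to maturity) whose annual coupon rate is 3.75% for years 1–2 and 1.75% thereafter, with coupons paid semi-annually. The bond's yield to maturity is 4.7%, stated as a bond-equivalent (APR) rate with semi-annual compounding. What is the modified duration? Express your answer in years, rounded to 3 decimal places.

3.679 years

Periodic yield y = 0.0235. First find Macaulay duration:
  t   CF        PV=CF/(1+0.0235)^t    t·PV
  1        93.75        91.5975        91.5975
  2        93.75        89.4943       178.9887
  3        93.75        87.4395       262.3185
  4        93.75        85.4319       341.7275
  5        43.75        38.9528       194.7641
  6        43.75        38.0584       228.3506
  7        43.75        37.1846       260.2922
  8     5,043.75     4,188.4253    33,507.4025
  Σ                  4,656.5844    35,065.4416
P = 4,656.5844; Macaulay duration = 35,065.4416 / 4,656.5844 = 7.53029 half-year periods = 3.76515 years.
Modified duration = D_Mac / (1 + y) = 3.76515 / 1.0235 = 3.67870 years.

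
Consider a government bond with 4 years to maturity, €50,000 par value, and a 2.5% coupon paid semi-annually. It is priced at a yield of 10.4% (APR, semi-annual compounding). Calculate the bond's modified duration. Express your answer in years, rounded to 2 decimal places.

Periodic yield y = 0.052. First find Macaulay duration:
  t   CF        PV=CF/(1+0.052)^t    t·PV
  1       625.00       594.1065       594.1065
  2       625.00       564.7400     1,129.4800
  3       625.00       536.8251     1,610.4752
  4       625.00       510.2900     2,041.1600
  5       625.00       485.0665     2,425.3327
  6       625.00       461.0899     2,766.5392
  7       625.00       438.2984     3,068.0885
  8    50,625.00    33,747.3066   269,978.4531
  Σ                 37,337.7229   283,613.6352
P = 37,337.7229; Macaulay duration = 283,613.6352 / 37,337.7229 = 7.59590 half-year periods = 3.79795 years.
Modified duration = D_Mac / (1 + y) = 3.79795 / 1.052 = 3.61022 years.

3.61 years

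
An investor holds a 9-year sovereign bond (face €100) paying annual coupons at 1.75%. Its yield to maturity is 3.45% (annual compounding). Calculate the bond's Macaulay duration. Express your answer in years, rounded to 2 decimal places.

8.35 years

Periodic yield y = 0.0345. Discount each cash flow and weight by its year:
  t   CF        PV=CF/(1+0.0345)^t    t·PV
  1         1.75         1.6916         1.6916
  2         1.75         1.6352         3.2704
  3         1.75         1.5807         4.7421
  4         1.75         1.5280         6.1119
  5         1.75         1.4770         7.3851
  6         1.75         1.4278         8.5666
  7         1.75         1.3801         9.6610
  8         1.75         1.3341        10.6729
  9       101.75        74.9825       674.8426
  Σ                     87.0371       726.9442
Price P = Σ PV = 87.0371.
Macaulay duration = Σ(t·PV) / P = 726.9442 / 87.0371 = 8.35212 years.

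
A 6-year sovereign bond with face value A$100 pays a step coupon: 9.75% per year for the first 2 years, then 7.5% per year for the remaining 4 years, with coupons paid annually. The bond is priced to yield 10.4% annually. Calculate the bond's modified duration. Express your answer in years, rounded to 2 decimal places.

4.37 years

Periodic yield y = 0.104. First find Macaulay duration:
  t   CF        PV=CF/(1+0.104)^t    t·PV
  1         9.75         8.8315         8.8315
  2         9.75         7.9996        15.9991
  3         7.50         5.5738        16.7215
  4         7.50         5.0488        20.1951
  5         7.50         4.5732        22.8658
  6       107.50        59.3737       356.2421
  Σ                     91.4005       440.8551
P = 91.4005; Macaulay duration = 440.8551 / 91.4005 = 4.82333 years.
Modified duration = D_Mac / (1 + y) = 4.82333 / 1.104 = 4.36896 years.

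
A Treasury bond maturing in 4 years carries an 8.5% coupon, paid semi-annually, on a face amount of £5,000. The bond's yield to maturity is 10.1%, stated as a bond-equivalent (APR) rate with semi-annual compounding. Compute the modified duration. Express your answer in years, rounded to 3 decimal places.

3.291 years

Periodic yield y = 0.0505. First find Macaulay duration:
  t   CF        PV=CF/(1+0.0505)^t    t·PV
  1       212.50       202.2846       202.2846
  2       212.50       192.5603       385.1207
  3       212.50       183.3035       549.9105
  4       212.50       174.4917       697.9667
  5       212.50       166.1034       830.5172
  6       212.50       158.1185       948.7108
  7       212.50       150.5173     1,053.6214
  8     5,212.50     3,514.6138    28,116.9107
  Σ                  4,741.9932    32,785.0426
P = 4,741.9932; Macaulay duration = 32,785.0426 / 4,741.9932 = 6.91377 half-year periods = 3.45688 years.
Modified duration = D_Mac / (1 + y) = 3.45688 / 1.0505 = 3.29070 years.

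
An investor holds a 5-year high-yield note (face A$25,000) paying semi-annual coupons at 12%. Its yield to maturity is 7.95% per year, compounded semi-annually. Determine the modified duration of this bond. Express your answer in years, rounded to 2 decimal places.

Periodic yield y = 0.03975. First find Macaulay duration:
  t   CF        PV=CF/(1+0.03975)^t    t·PV
  1     1,500.00     1,442.6545     1,442.6545
  2     1,500.00     1,387.5013     2,775.0026
  3     1,500.00     1,334.4567     4,003.3700
  4     1,500.00     1,283.4399     5,133.7597
  5     1,500.00     1,234.3736     6,171.8678
  6     1,500.00     1,187.1830     7,123.0983
  7     1,500.00     1,141.7966     7,992.5764
  8     1,500.00     1,098.1453     8,785.1628
  9     1,500.00     1,056.1629     9,505.4659
  10   26,500.00    17,945.5422   179,455.4216
  Σ                 29,111.2560   232,388.3795
P = 29,111.2560; Macaulay duration = 232,388.3795 / 29,111.2560 = 7.98277 half-year periods = 3.99138 years.
Modified duration = D_Mac / (1 + y) = 3.99138 / 1.03975 = 3.83879 years.

3.84 years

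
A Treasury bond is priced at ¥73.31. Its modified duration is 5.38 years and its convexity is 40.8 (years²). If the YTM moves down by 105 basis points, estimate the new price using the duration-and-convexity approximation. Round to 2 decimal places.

¥77.62

Duration effect: -D_mod·Δy = -5.38 × (-0.0105) = +0.056490
Convexity effect: ½·C·(Δy)² = 0.5 × 40.8 × (-0.0105)² = +0.0022491
ΔP/P ≈ +0.056490 + 0.0022491 = +0.0587391
New price ≈ 73.31 × (1 + 0.0587391) = 77.616163421.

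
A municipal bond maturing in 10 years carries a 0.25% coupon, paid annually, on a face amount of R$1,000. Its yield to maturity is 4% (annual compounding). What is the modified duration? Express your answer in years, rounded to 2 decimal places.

Periodic yield y = 0.04. First find Macaulay duration:
  t   CF        PV=CF/(1+0.04)^t    t·PV
  1         2.50         2.4038         2.4038
  2         2.50         2.3114         4.6228
  3         2.50         2.2225         6.6675
  4         2.50         2.1370         8.5480
  5         2.50         2.0548        10.2741
  6         2.50         1.9758        11.8547
  7         2.50         1.8998        13.2986
  8         2.50         1.8267        14.6138
  9         2.50         1.7565        15.8082
  10    1,002.50       677.2531     6,772.5308
  Σ                    695.8414     6,860.6223
P = 695.8414; Macaulay duration = 6,860.6223 / 695.8414 = 9.85946 years.
Modified duration = D_Mac / (1 + y) = 9.85946 / 1.04 = 9.48025 years.

9.48 years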